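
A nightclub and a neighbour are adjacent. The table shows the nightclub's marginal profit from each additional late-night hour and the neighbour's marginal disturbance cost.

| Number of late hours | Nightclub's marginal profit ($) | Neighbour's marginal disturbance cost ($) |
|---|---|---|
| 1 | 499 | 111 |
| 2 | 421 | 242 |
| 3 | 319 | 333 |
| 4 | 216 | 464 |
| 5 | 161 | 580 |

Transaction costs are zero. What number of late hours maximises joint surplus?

2

Bargaining reaches the level where marginal profit last exceeds marginal disturbance cost.
That holds through level 2 (421 ≥ 242) but not at 3 (319 < 333).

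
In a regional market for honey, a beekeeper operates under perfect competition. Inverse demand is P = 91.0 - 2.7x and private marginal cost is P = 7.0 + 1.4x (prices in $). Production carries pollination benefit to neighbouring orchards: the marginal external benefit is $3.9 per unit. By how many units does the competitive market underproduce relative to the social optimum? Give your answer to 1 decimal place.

Market equilibrium (private): 7.0 + 1.4x = 91.0 - 2.7x → x_m = 20.4878.
Social marginal cost = private MC − MEB = 3.1 + 1.4x.
Set SMC = demand: 3.1 + 1.4x = 91.0 - 2.7x → x* = 21.4390.
Gap = |20.4878 − 21.4390| = 0.9512.

1.0 units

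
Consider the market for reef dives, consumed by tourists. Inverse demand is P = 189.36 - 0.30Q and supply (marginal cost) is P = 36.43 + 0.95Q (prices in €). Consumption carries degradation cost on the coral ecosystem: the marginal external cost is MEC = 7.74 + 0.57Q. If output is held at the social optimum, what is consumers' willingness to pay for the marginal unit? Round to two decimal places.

Social marginal benefit = demand − MEC = 181.62 - 0.87Q.
Set SMB = MC: 181.62 - 0.87Q = 36.43 + 0.95Q → Q* = 79.7747.
Consumer price on the demand curve at Q*: 189.36 − 0.30×79.7747 = 165.4276.

P = €165.43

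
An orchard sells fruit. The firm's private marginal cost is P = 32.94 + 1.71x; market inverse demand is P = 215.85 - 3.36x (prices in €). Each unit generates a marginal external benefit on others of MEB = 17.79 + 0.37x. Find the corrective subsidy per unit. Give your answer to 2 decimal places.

subsidy = €33.59 per unit

Social marginal cost = private MC − MEB = 15.15 + 1.34x.
Set SMC = demand: 15.15 + 1.34x = 215.85 - 3.36x → x* = 42.7021.
The Pigouvian subsidy equals MEB at x*: 17.79 + 0.37×42.7021 = 33.5898.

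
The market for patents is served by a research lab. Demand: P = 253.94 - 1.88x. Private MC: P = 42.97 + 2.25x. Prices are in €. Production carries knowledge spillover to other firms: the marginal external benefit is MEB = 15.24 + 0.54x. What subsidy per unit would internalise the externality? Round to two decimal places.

subsidy = €49.27 per unit

Social marginal cost = private MC − MEB = 27.73 + 1.71x.
Set SMC = demand: 27.73 + 1.71x = 253.94 - 1.88x → x* = 63.0111.
The Pigouvian subsidy equals MEB at x*: 15.24 + 0.54×63.0111 = 49.2660.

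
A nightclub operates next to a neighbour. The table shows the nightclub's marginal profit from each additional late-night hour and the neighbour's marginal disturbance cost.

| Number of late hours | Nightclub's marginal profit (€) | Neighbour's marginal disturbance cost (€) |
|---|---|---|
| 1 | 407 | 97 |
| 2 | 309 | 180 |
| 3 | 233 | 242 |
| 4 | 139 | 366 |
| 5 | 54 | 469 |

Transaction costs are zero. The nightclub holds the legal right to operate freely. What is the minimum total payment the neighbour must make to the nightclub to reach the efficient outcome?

Left alone the nightclub would choose level 5 (marginal profit stays positive).
Efficient level: k* = 2 (marginal profit ≥ marginal disturbance cost through 2).
The neighbour must at least cover the nightclub's forgone profit from cutting 5→2: 233 + 139 + 54 = 426.

€426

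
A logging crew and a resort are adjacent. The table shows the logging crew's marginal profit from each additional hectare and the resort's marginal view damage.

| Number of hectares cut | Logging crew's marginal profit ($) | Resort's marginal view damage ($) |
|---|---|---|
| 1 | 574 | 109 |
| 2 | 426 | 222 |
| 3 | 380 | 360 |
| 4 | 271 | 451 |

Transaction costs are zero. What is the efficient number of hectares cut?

3

Bargaining reaches the level where marginal profit last exceeds marginal view damage.
That holds through level 3 (380 ≥ 360) but not at 4 (271 < 451).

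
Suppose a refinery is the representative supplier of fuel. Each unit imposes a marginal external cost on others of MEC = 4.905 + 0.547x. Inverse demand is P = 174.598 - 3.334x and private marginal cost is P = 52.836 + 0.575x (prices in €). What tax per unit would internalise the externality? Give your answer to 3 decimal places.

tax = €19.250 per unit

Social marginal cost = private MC + MEC = 57.741 + 1.122x.
Set SMC = demand: 57.741 + 1.122x = 174.598 - 3.334x → x* = 26.2246.
The Pigouvian tax equals MEC at x*: 4.905 + 0.547×26.2246 = 19.2499.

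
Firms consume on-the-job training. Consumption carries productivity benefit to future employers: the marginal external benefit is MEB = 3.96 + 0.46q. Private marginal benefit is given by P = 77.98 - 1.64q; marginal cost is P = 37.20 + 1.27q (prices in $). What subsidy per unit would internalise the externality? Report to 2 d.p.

Social marginal benefit = demand + MEB = 81.94 - 1.18q.
Set SMB = MC: 81.94 - 1.18q = 37.20 + 1.27q → q* = 18.2612.
The Pigouvian subsidy equals MEB at q*: 3.96 + 0.46×18.2612 = 12.3602.

subsidy = $12.36 per unit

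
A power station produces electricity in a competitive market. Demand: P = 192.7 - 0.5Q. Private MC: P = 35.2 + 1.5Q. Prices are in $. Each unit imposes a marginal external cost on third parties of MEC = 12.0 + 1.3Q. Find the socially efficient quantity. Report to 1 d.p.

Q* = 44.1

Social marginal cost = private MC + MEC = 47.2 + 2.8Q.
Set SMC = demand: 47.2 + 2.8Q = 192.7 - 0.5Q → Q* = 44.0909.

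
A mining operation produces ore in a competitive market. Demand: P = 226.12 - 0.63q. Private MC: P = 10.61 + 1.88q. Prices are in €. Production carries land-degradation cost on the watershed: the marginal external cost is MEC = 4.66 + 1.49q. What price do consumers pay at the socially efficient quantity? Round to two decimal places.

Social marginal cost = private MC + MEC = 15.27 + 3.37q.
Set SMC = demand: 15.27 + 3.37q = 226.12 - 0.63q → q* = 52.7125.
Consumer price on the demand curve at q*: 226.12 − 0.63×52.7125 = 192.9111.

P = €192.91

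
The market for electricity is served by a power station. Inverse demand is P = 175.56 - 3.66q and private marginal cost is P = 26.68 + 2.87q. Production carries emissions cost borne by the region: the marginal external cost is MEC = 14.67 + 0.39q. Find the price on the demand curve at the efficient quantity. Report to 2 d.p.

P = 104.58

Social marginal cost = private MC + MEC = 41.35 + 3.26q.
Set SMC = demand: 41.35 + 3.26q = 175.56 - 3.66q → q* = 19.3945.
Consumer price on the demand curve at q*: 175.56 − 3.66×19.3945 = 104.5761.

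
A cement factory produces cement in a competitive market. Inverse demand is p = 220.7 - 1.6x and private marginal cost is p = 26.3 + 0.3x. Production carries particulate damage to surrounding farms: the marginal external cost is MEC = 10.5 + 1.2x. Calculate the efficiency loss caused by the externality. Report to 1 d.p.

DWL = 2865.0

Market equilibrium (private): 26.3 + 0.3x = 220.7 - 1.6x → x_m = 102.3158.
Social marginal cost = private MC + MEC = 36.8 + 1.5x.
Set SMC = demand: 36.8 + 1.5x = 220.7 - 1.6x → x* = 59.3226.
The loss is the area between SMC and demand from x* to x_m; with linear curves that's a triangle of height MEC(x_m).
DWL = ½ × 42.9932 × 133.2789 = 2865.0432.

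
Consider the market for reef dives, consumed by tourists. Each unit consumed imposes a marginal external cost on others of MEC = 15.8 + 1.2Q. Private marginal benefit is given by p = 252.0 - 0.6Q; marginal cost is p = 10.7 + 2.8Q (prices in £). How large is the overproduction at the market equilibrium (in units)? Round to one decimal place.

21.9 units

Market equilibrium (private): 10.7 + 2.8Q = 252.0 - 0.6Q → Q_m = 70.9706.
Social marginal benefit = demand − MEC = 236.2 - 1.8Q.
Set SMB = MC: 236.2 - 1.8Q = 10.7 + 2.8Q → Q* = 49.0217.
Gap = |70.9706 − 49.0217| = 21.9489.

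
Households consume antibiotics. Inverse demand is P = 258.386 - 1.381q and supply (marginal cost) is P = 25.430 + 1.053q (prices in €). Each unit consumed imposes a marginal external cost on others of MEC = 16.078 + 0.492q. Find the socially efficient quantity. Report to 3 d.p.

q* = 74.121

Social marginal benefit = demand − MEC = 242.308 - 1.873q.
Set SMB = MC: 242.308 - 1.873q = 25.430 + 1.053q → q* = 74.1210.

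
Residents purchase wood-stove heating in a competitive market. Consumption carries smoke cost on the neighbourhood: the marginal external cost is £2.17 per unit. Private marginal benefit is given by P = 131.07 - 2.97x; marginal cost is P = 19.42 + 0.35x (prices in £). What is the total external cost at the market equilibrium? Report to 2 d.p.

Market equilibrium (private): 19.42 + 0.35x = 131.07 - 2.97x → x_m = 33.6295.
Total external cost = MEC × x_m = 2.17 × 33.6295 = 72.9760.

£72.98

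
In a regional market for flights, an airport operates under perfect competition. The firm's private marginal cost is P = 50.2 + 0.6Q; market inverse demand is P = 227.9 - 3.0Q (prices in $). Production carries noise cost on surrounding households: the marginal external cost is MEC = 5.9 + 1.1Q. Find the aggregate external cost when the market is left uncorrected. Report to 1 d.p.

$1631.3

Market equilibrium (private): 50.2 + 0.6Q = 227.9 - 3.0Q → Q_m = 49.3611.
Total external cost = ∫₀^{Q_m} (5.9 + 1.1Q) dQ = 5.9×49.3611 + ½×1.1×49.3611² = 1631.3155.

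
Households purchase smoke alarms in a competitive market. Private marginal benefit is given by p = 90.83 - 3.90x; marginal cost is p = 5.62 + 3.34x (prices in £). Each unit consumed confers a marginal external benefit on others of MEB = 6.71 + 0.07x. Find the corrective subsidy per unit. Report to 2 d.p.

Social marginal benefit = demand + MEB = 97.54 - 3.83x.
Set SMB = MC: 97.54 - 3.83x = 5.62 + 3.34x → x* = 12.8201.
The Pigouvian subsidy equals MEB at x*: 6.71 + 0.07×12.8201 = 7.6074.

subsidy = £7.61 per unit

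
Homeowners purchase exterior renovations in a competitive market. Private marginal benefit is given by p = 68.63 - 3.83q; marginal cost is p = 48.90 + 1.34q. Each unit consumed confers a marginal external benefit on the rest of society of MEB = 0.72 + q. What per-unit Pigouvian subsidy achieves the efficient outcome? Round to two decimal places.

Social marginal benefit = demand + MEB = 69.35 - 2.83q.
Set SMB = MC: 69.35 - 2.83q = 48.90 + 1.34q → q* = 4.9041.
The Pigouvian subsidy equals MEB at q*: 0.72 + 1.00×4.9041 = 5.6241.

subsidy = 5.62 per unit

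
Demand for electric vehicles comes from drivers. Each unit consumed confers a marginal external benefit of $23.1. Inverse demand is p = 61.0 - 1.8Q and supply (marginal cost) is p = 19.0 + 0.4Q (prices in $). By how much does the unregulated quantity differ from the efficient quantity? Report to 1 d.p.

10.5 units

Market equilibrium (private): 19.0 + 0.4Q = 61.0 - 1.8Q → Q_m = 19.0909.
Social marginal benefit = demand + MEB = 84.1 - 1.8Q.
Set SMB = MC: 84.1 - 1.8Q = 19.0 + 0.4Q → Q* = 29.5909.
Gap = |19.0909 − 29.5909| = 10.5000.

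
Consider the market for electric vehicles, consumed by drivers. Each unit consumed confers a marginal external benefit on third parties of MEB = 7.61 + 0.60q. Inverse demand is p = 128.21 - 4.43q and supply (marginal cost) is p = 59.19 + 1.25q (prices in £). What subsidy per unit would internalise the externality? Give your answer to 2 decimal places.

Social marginal benefit = demand + MEB = 135.82 - 3.83q.
Set SMB = MC: 135.82 - 3.83q = 59.19 + 1.25q → q* = 15.0846.
The Pigouvian subsidy equals MEB at q*: 7.61 + 0.60×15.0846 = 16.6608.

subsidy = £16.66 per unit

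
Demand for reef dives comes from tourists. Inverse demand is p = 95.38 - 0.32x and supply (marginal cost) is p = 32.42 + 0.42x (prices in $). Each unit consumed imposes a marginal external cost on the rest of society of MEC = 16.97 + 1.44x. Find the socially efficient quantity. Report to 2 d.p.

x* = 21.10

Social marginal benefit = demand − MEC = 78.41 - 1.76x.
Set SMB = MC: 78.41 - 1.76x = 32.42 + 0.42x → x* = 21.0963.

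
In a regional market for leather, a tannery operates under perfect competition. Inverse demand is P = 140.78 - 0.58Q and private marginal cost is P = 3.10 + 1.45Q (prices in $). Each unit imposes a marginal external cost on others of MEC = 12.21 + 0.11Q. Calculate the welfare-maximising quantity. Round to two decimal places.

Q* = 58.63

Social marginal cost = private MC + MEC = 15.31 + 1.56Q.
Set SMC = demand: 15.31 + 1.56Q = 140.78 - 0.58Q → Q* = 58.6308.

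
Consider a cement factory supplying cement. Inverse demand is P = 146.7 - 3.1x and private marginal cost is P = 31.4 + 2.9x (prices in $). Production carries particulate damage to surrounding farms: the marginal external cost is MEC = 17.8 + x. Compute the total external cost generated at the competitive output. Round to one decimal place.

$526.7

Market equilibrium (private): 31.4 + 2.9x = 146.7 - 3.1x → x_m = 19.2167.
Total external cost = ∫₀^{x_m} (17.8 + 1.0x) dx = 17.8×19.2167 + ½×1.0×19.2167² = 526.6980.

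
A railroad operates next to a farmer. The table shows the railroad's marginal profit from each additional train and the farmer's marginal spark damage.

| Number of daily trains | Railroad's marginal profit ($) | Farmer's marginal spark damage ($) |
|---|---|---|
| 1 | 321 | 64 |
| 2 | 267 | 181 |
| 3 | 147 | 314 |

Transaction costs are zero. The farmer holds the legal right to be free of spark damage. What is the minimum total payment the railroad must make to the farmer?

Efficient level: marginal profit ≥ marginal spark damage through level 2, so k* = 2.
With the farmer holding the right, the railroad must at least compensate total damage at k*: 64 + 181 = 245.

$245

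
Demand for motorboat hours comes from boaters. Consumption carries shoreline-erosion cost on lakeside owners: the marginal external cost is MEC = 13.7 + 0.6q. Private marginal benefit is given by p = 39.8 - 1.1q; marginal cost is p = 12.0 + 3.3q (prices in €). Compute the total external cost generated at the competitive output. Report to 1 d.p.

€98.5

Market equilibrium (private): 12.0 + 3.3q = 39.8 - 1.1q → q_m = 6.3182.
Total external cost = ∫₀^{q_m} (13.7 + 0.6q) dq = 13.7×6.3182 + ½×0.6×6.3182² = 98.5352.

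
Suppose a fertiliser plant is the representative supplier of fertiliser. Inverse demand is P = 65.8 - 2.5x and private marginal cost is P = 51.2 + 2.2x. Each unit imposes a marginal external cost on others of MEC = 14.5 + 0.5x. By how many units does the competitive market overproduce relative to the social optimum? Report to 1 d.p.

Market equilibrium (private): 51.2 + 2.2x = 65.8 - 2.5x → x_m = 3.1064.
Social marginal cost = private MC + MEC = 65.7 + 2.7x.
Set SMC = demand: 65.7 + 2.7x = 65.8 - 2.5x → x* = 0.0192.
Gap = |3.1064 − 0.0192| = 3.0872.

3.1 units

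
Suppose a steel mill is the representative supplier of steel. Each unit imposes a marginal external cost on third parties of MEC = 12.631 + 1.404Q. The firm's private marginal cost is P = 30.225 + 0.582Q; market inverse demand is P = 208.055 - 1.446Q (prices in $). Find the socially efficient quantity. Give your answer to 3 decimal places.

Q* = 48.135

Social marginal cost = private MC + MEC = 42.856 + 1.986Q.
Set SMC = demand: 42.856 + 1.986Q = 208.055 - 1.446Q → Q* = 48.1349.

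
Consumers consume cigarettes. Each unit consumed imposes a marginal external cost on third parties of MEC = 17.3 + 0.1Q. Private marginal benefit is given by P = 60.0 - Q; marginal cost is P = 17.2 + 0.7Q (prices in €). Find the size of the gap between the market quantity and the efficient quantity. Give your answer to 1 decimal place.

11.0 units

Market equilibrium (private): 17.2 + 0.7Q = 60.0 - Q → Q_m = 25.1765.
Social marginal benefit = demand − MEC = 42.7 - 1.1Q.
Set SMB = MC: 42.7 - 1.1Q = 17.2 + 0.7Q → Q* = 14.1667.
Gap = |25.1765 − 14.1667| = 11.0098.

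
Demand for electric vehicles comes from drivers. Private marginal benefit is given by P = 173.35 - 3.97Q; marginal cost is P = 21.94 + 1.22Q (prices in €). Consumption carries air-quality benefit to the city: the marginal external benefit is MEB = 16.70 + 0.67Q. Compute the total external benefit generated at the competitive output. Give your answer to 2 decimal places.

Market equilibrium (private): 21.94 + 1.22Q = 173.35 - 3.97Q → Q_m = 29.1734.
Total external benefit = ∫₀^{Q_m} (16.70 + 0.67Q) dQ = 16.70×29.1734 + ½×0.67×29.1734² = 772.3100.

€772.31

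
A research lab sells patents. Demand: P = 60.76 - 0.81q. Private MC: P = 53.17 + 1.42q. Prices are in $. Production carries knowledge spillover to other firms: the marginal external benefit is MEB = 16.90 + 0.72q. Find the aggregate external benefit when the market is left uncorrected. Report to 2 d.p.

$61.69

Market equilibrium (private): 53.17 + 1.42q = 60.76 - 0.81q → q_m = 3.4036.
Total external benefit = ∫₀^{q_m} (16.90 + 0.72q) dq = 16.90×3.4036 + ½×0.72×3.4036² = 61.6913.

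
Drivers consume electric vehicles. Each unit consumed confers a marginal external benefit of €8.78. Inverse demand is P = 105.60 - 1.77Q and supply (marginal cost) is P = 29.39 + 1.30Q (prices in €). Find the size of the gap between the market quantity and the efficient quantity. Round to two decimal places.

Market equilibrium (private): 29.39 + 1.30Q = 105.60 - 1.77Q → Q_m = 24.8241.
Social marginal benefit = demand + MEB = 114.38 - 1.77Q.
Set SMB = MC: 114.38 - 1.77Q = 29.39 + 1.30Q → Q* = 27.6840.
Gap = |24.8241 − 27.6840| = 2.8599.

2.86 units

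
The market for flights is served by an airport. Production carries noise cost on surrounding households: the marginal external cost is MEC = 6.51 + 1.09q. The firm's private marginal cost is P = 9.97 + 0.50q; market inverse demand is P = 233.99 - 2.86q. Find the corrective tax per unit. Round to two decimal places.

tax = 59.79 per unit

Social marginal cost = private MC + MEC = 16.48 + 1.59q.
Set SMC = demand: 16.48 + 1.59q = 233.99 - 2.86q → q* = 48.8787.
The Pigouvian tax equals MEC at q*: 6.51 + 1.09×48.8787 = 59.7878.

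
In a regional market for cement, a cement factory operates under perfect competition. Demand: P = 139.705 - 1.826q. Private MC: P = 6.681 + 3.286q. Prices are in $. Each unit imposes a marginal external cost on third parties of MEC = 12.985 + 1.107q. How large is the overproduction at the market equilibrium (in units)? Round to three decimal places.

Market equilibrium (private): 6.681 + 3.286q = 139.705 - 1.826q → q_m = 26.0219.
Social marginal cost = private MC + MEC = 19.666 + 4.393q.
Set SMC = demand: 19.666 + 4.393q = 139.705 - 1.826q → q* = 19.3020.
Gap = |26.0219 − 19.3020| = 6.7199.

6.720 units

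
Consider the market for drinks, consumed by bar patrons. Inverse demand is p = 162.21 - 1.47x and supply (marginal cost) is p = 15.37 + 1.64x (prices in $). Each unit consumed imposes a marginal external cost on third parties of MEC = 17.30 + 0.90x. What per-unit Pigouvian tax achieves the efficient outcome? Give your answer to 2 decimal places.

tax = $46.37 per unit

Social marginal benefit = demand − MEC = 144.91 - 2.37x.
Set SMB = MC: 144.91 - 2.37x = 15.37 + 1.64x → x* = 32.3042.
The Pigouvian tax equals MEC at x*: 17.30 + 0.90×32.3042 = 46.3738.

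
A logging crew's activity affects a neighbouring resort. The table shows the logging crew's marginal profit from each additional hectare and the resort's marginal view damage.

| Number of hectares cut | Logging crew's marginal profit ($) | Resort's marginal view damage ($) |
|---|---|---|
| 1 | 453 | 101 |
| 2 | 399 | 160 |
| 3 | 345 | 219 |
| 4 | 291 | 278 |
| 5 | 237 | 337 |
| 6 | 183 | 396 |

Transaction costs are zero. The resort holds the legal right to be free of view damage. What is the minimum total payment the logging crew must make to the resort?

Efficient level: marginal profit ≥ marginal view damage through level 4, so k* = 4.
With the resort holding the right, the logging crew must at least compensate total damage at k*: 101 + 160 + 219 + 278 = 758.

$758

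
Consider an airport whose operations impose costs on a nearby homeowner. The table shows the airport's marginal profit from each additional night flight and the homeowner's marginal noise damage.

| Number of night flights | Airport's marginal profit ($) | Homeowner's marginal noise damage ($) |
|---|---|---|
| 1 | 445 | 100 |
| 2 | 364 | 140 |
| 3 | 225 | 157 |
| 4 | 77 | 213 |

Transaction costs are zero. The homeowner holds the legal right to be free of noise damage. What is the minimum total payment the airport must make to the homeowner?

$397

Efficient level: marginal profit ≥ marginal noise damage through level 3, so k* = 3.
With the homeowner holding the right, the airport must at least compensate total damage at k*: 100 + 140 + 157 = 397.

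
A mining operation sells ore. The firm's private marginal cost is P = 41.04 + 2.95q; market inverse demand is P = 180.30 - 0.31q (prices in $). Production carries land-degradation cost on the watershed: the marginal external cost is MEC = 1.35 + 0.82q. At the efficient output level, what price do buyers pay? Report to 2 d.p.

Social marginal cost = private MC + MEC = 42.39 + 3.77q.
Set SMC = demand: 42.39 + 3.77q = 180.30 - 0.31q → q* = 33.8015.
Consumer price on the demand curve at q*: 180.30 − 0.31×33.8015 = 169.8215.

P = $169.82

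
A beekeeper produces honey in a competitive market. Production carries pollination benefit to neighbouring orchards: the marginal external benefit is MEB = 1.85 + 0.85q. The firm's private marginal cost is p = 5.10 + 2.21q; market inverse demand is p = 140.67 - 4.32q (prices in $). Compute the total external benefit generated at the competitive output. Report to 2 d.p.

$221.59

Market equilibrium (private): 5.10 + 2.21q = 140.67 - 4.32q → q_m = 20.7611.
Total external benefit = ∫₀^{q_m} (1.85 + 0.85q) dq = 1.85×20.7611 + ½×0.85×20.7611² = 221.5929.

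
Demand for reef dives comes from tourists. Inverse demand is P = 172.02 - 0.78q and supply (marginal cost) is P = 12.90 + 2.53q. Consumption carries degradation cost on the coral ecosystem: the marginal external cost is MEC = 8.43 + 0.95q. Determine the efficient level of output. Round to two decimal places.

q* = 35.37

Social marginal benefit = demand − MEC = 163.59 - 1.73q.
Set SMB = MC: 163.59 - 1.73q = 12.90 + 2.53q → q* = 35.3732.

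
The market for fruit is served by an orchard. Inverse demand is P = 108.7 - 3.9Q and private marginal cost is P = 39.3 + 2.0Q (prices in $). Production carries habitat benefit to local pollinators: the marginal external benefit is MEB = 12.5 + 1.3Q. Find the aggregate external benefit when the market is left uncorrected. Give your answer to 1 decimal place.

Market equilibrium (private): 39.3 + 2.0Q = 108.7 - 3.9Q → Q_m = 11.7627.
Total external benefit = ∫₀^{Q_m} (12.5 + 1.3Q) dQ = 12.5×11.7627 + ½×1.3×11.7627² = 236.9685.

$237.0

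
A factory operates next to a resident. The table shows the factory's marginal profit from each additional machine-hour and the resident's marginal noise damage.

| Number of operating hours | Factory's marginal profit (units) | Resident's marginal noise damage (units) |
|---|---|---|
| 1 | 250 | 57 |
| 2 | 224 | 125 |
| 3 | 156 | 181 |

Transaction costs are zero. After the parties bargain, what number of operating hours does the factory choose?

2

Bargaining reaches the level where marginal profit last exceeds marginal noise damage.
That holds through level 2 (224 ≥ 125) but not at 3 (156 < 181).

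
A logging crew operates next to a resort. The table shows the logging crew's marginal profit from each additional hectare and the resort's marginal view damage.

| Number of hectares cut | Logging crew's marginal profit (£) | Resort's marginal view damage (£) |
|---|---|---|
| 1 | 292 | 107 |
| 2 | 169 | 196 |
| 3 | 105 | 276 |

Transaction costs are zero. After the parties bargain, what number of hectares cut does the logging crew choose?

1

Bargaining reaches the level where marginal profit last exceeds marginal view damage.
That holds through level 1 (292 ≥ 107) but not at 2 (169 < 196).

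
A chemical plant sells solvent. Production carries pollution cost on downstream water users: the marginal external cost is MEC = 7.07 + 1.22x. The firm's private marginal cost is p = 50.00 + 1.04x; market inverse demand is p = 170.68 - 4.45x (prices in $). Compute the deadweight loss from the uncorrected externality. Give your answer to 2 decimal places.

Market equilibrium (private): 50.00 + 1.04x = 170.68 - 4.45x → x_m = 21.9818.
Social marginal cost = private MC + MEC = 57.07 + 2.26x.
Set SMC = demand: 57.07 + 2.26x = 170.68 - 4.45x → x* = 16.9314.
Height of the DWL triangle at x_m is SMC(x_m) − demand(x_m) = MEC(x_m) = 33.8878.
DWL = ½ × 5.0504 × 33.8878 = 85.5735.

DWL = $85.57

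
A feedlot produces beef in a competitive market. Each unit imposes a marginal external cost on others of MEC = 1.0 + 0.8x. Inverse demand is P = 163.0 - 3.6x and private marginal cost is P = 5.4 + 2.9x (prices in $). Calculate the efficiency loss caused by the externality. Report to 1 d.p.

Market equilibrium (private): 5.4 + 2.9x = 163.0 - 3.6x → x_m = 24.2462.
Social marginal cost = private MC + MEC = 6.4 + 3.7x.
Set SMC = demand: 6.4 + 3.7x = 163.0 - 3.6x → x* = 21.4521.
The loss is the area between SMC and demand from x* to x_m; with linear curves that's a triangle of height MEC(x_m).
DWL = ½ × 2.7941 × 20.3969 = 28.4955.

DWL = $28.5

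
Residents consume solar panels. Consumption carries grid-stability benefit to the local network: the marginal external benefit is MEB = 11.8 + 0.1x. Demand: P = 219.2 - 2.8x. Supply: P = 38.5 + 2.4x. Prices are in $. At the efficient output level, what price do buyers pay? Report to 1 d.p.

Social marginal benefit = demand + MEB = 231.0 - 2.7x.
Set SMB = MC: 231.0 - 2.7x = 38.5 + 2.4x → x* = 37.7451.
Consumer price on the demand curve at x*: 219.2 − 2.8×37.7451 = 113.5137.

P = $113.5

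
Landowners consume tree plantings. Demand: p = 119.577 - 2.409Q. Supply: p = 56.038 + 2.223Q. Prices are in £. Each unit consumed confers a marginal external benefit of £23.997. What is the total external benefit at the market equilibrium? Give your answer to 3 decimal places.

Market equilibrium (private): 56.038 + 2.223Q = 119.577 - 2.409Q → Q_m = 13.7174.
Total external benefit = MEB × Q_m = 23.997 × 13.7174 = 329.1764.

£329.176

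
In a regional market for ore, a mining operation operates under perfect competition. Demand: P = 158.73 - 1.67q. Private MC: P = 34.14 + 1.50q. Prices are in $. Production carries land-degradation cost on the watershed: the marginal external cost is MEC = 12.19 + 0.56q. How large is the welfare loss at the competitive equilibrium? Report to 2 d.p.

DWL = $156.78

Market equilibrium (private): 34.14 + 1.50q = 158.73 - 1.67q → q_m = 39.3028.
Social marginal cost = private MC + MEC = 46.33 + 2.06q.
Set SMC = demand: 46.33 + 2.06q = 158.73 - 1.67q → q* = 30.1340.
The loss is the area between SMC and demand from q* to q_m; with linear curves that's a triangle of height MEC(q_m).
DWL = ½ × 9.1688 × 34.1996 = 156.7846.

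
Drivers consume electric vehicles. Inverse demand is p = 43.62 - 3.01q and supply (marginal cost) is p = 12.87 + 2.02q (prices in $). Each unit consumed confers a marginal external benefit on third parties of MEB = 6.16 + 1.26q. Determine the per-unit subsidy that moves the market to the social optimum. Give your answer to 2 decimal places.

subsidy = $18.50 per unit

Social marginal benefit = demand + MEB = 49.78 - 1.75q.
Set SMB = MC: 49.78 - 1.75q = 12.87 + 2.02q → q* = 9.7905.
The Pigouvian subsidy equals MEB at q*: 6.16 + 1.26×9.7905 = 18.4960.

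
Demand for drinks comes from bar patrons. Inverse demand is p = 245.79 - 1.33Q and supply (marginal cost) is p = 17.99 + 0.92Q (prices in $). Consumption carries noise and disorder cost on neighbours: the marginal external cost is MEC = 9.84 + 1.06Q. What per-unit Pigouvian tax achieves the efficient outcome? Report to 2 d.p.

tax = $79.64 per unit

Social marginal benefit = demand − MEC = 235.95 - 2.39Q.
Set SMB = MC: 235.95 - 2.39Q = 17.99 + 0.92Q → Q* = 65.8489.
The Pigouvian tax equals MEC at Q*: 9.84 + 1.06×65.8489 = 79.6398.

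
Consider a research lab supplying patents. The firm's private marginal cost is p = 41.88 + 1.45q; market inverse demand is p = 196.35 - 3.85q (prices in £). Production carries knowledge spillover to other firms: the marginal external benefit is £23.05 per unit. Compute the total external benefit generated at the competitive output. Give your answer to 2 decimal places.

Market equilibrium (private): 41.88 + 1.45q = 196.35 - 3.85q → q_m = 29.1453.
Total external benefit = MEB × q_m = 23.05 × 29.1453 = 671.7992.

£671.80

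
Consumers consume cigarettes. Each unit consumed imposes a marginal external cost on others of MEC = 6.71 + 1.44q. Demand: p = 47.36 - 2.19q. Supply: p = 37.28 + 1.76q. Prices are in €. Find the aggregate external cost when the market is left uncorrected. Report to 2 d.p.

€21.81

Market equilibrium (private): 37.28 + 1.76q = 47.36 - 2.19q → q_m = 2.5519.
Total external cost = ∫₀^{q_m} (6.71 + 1.44q) dq = 6.71×2.5519 + ½×1.44×2.5519² = 21.8120.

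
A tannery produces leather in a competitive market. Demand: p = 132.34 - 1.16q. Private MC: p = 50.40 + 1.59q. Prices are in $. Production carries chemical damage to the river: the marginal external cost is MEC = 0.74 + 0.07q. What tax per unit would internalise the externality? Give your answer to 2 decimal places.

Social marginal cost = private MC + MEC = 51.14 + 1.66q.
Set SMC = demand: 51.14 + 1.66q = 132.34 - 1.16q → q* = 28.7943.
The Pigouvian tax equals MEC at q*: 0.74 + 0.07×28.7943 = 2.7556.

tax = $2.76 per unit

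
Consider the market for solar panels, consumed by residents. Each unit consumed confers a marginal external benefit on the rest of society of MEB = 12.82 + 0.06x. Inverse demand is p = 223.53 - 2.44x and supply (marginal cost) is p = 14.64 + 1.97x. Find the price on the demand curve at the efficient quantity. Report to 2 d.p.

Social marginal benefit = demand + MEB = 236.35 - 2.38x.
Set SMB = MC: 236.35 - 2.38x = 14.64 + 1.97x → x* = 50.9678.
Consumer price on the demand curve at x*: 223.53 − 2.44×50.9678 = 99.1686.

P = 99.17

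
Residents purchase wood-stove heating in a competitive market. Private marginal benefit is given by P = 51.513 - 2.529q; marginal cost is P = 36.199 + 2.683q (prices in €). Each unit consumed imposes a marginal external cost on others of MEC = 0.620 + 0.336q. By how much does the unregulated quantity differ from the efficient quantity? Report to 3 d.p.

Market equilibrium (private): 36.199 + 2.683q = 51.513 - 2.529q → q_m = 2.9382.
Social marginal benefit = demand − MEC = 50.893 - 2.865q.
Set SMB = MC: 50.893 - 2.865q = 36.199 + 2.683q → q* = 2.6485.
Gap = |2.9382 − 2.6485| = 0.2897.

0.290 units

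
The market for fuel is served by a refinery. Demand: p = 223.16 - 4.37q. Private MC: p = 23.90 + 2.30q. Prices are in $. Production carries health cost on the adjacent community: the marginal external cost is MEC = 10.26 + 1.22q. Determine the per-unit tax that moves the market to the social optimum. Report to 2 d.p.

Social marginal cost = private MC + MEC = 34.16 + 3.52q.
Set SMC = demand: 34.16 + 3.52q = 223.16 - 4.37q → q* = 23.9544.
The Pigouvian tax equals MEC at q*: 10.26 + 1.22×23.9544 = 39.4844.

tax = $39.48 per unit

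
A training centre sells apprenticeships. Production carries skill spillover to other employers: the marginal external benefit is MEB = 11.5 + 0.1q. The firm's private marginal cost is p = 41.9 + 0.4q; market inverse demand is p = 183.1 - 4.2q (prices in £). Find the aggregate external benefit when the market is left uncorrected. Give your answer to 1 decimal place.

Market equilibrium (private): 41.9 + 0.4q = 183.1 - 4.2q → q_m = 30.6957.
Total external benefit = ∫₀^{q_m} (11.5 + 0.1q) dq = 11.5×30.6957 + ½×0.1×30.6957² = 400.1118.

£400.1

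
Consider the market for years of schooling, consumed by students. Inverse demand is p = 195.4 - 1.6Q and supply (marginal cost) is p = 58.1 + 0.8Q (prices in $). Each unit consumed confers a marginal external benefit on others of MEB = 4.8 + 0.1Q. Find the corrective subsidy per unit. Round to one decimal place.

Social marginal benefit = demand + MEB = 200.2 - 1.5Q.
Set SMB = MC: 200.2 - 1.5Q = 58.1 + 0.8Q → Q* = 61.7826.
The Pigouvian subsidy equals MEB at Q*: 4.8 + 0.1×61.7826 = 10.9783.

subsidy = $11.0 per unit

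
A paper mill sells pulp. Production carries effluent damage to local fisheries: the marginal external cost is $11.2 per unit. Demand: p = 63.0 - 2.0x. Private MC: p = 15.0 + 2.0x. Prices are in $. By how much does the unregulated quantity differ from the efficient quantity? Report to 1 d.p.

Market equilibrium (private): 15.0 + 2.0x = 63.0 - 2.0x → x_m = 12.0000.
Social marginal cost = private MC + MEC = 26.2 + 2.0x.
Set SMC = demand: 26.2 + 2.0x = 63.0 - 2.0x → x* = 9.2000.
Gap = |12.0000 − 9.2000| = 2.8000.

2.8 units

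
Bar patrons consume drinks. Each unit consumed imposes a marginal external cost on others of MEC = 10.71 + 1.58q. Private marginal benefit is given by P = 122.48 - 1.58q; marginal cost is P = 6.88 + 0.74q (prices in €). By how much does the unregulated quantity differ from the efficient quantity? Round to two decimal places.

Market equilibrium (private): 6.88 + 0.74q = 122.48 - 1.58q → q_m = 49.8276.
Social marginal benefit = demand − MEC = 111.77 - 3.16q.
Set SMB = MC: 111.77 - 3.16q = 6.88 + 0.74q → q* = 26.8949.
Gap = |49.8276 − 26.8949| = 22.9327.

22.93 units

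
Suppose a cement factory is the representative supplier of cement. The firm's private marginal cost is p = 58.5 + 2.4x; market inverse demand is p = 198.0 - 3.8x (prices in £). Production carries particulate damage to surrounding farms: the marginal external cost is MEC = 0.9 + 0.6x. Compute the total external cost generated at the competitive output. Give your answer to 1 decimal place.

£172.1

Market equilibrium (private): 58.5 + 2.4x = 198.0 - 3.8x → x_m = 22.5000.
Total external cost = ∫₀^{x_m} (0.9 + 0.6x) dx = 0.9×22.5000 + ½×0.6×22.5000² = 172.1250.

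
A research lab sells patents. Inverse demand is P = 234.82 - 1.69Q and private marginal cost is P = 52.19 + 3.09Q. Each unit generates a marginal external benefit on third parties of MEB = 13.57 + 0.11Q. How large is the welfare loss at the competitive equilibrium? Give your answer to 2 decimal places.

DWL = 33.82

Market equilibrium (private): 52.19 + 3.09Q = 234.82 - 1.69Q → Q_m = 38.2071.
Social marginal cost = private MC − MEB = 38.62 + 2.98Q.
Set SMC = demand: 38.62 + 2.98Q = 234.82 - 1.69Q → Q* = 42.0128.
Height of the DWL triangle at Q_m is demand(Q_m) − SMC(Q_m) = MEB(Q_m) = 17.7728.
DWL = ½ × 3.8057 × 17.7728 = 33.8190.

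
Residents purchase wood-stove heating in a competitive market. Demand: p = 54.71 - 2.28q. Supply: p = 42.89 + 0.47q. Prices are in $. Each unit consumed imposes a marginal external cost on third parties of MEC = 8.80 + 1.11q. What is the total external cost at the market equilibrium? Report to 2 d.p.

Market equilibrium (private): 42.89 + 0.47q = 54.71 - 2.28q → q_m = 4.2982.
Total external cost = ∫₀^{q_m} (8.80 + 1.11q) dq = 8.80×4.2982 + ½×1.11×4.2982² = 48.0775.

$48.08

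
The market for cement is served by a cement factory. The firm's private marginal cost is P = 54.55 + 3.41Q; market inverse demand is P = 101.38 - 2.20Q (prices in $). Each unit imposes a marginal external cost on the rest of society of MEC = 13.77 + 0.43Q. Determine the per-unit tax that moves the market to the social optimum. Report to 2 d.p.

Social marginal cost = private MC + MEC = 68.32 + 3.84Q.
Set SMC = demand: 68.32 + 3.84Q = 101.38 - 2.20Q → Q* = 5.4735.
The Pigouvian tax equals MEC at Q*: 13.77 + 0.43×5.4735 = 16.1236.

tax = $16.12 per unit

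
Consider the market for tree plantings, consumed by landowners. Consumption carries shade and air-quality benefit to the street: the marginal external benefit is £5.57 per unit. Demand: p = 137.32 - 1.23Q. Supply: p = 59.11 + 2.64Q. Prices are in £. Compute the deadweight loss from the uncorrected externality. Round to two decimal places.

DWL = £4.01

Market equilibrium (private): 59.11 + 2.64Q = 137.32 - 1.23Q → Q_m = 20.2093.
Social marginal benefit = demand + MEB = 142.89 - 1.23Q.
Set SMB = MC: 142.89 - 1.23Q = 59.11 + 2.64Q → Q* = 21.6486.
Height of the DWL triangle at Q_m is SMB(Q_m) − MC(Q_m) = MEB(Q_m) = 5.5700.
DWL = ½ × 1.4393 × 5.5700 = 4.0085.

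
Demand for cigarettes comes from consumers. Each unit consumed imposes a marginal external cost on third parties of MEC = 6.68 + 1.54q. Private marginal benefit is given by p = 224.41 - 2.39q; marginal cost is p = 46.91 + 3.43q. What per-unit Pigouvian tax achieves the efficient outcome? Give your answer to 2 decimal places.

Social marginal benefit = demand − MEC = 217.73 - 3.93q.
Set SMB = MC: 217.73 - 3.93q = 46.91 + 3.43q → q* = 23.2092.
The Pigouvian tax equals MEC at q*: 6.68 + 1.54×23.2092 = 42.4222.

tax = 42.42 per unit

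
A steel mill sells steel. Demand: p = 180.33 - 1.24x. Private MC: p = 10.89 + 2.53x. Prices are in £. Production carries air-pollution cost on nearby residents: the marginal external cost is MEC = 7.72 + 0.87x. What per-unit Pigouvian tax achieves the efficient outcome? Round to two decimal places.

tax = £38.04 per unit

Social marginal cost = private MC + MEC = 18.61 + 3.40x.
Set SMC = demand: 18.61 + 3.40x = 180.33 - 1.24x → x* = 34.8534.
The Pigouvian tax equals MEC at x*: 7.72 + 0.87×34.8534 = 38.0425.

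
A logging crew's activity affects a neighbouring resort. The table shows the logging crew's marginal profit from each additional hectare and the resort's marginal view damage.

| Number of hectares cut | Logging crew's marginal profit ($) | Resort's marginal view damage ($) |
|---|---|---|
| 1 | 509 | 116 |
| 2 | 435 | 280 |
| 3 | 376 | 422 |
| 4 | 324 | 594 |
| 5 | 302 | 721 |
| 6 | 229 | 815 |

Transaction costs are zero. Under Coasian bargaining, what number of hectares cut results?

Bargaining reaches the level where marginal profit last exceeds marginal view damage.
That holds through level 2 (435 ≥ 280) but not at 3 (376 < 422).

2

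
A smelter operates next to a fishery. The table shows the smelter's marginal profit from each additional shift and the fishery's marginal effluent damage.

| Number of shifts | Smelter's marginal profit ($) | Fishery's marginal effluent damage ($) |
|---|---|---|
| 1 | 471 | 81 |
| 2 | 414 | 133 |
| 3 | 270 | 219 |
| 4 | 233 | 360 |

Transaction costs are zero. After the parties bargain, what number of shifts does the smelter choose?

3

Bargaining reaches the level where marginal profit last exceeds marginal effluent damage.
That holds through level 3 (270 ≥ 219) but not at 4 (233 < 360).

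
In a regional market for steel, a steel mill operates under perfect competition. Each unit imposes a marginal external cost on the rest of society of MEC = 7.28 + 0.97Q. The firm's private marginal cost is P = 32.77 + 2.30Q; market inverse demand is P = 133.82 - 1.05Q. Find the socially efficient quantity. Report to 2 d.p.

Q* = 21.71

Social marginal cost = private MC + MEC = 40.05 + 3.27Q.
Set SMC = demand: 40.05 + 3.27Q = 133.82 - 1.05Q → Q* = 21.7060.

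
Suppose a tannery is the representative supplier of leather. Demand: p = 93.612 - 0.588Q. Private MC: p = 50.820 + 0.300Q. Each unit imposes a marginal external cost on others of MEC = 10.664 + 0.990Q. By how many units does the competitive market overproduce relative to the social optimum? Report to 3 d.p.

Market equilibrium (private): 50.820 + 0.300Q = 93.612 - 0.588Q → Q_m = 48.1892.
Social marginal cost = private MC + MEC = 61.484 + 1.290Q.
Set SMC = demand: 61.484 + 1.290Q = 93.612 - 0.588Q → Q* = 17.1076.
Gap = |48.1892 − 17.1076| = 31.0816.

31.082 units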